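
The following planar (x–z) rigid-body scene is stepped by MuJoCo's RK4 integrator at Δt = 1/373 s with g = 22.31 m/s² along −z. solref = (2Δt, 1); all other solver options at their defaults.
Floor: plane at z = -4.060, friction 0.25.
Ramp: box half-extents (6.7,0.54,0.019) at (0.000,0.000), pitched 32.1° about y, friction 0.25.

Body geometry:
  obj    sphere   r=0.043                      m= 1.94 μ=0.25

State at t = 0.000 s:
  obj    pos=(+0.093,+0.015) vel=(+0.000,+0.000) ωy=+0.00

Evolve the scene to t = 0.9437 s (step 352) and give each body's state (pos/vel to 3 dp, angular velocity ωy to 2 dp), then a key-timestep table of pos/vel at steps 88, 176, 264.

State at t = 0.9437 s:
  obj    pos=(+3.288,-1.989) vel=(+6.770,-4.247) ωy=+185.82

Key-timestep trajectory:
   step    t(s)  obj.x    obj.z    obj.vx   obj.vz 
     88  0.2359   +0.293  -0.110  +1.693  -1.062
    176  0.4718   +0.892  -0.486  +3.385  -2.124
    264  0.7078   +1.890  -1.112  +5.078  -3.185


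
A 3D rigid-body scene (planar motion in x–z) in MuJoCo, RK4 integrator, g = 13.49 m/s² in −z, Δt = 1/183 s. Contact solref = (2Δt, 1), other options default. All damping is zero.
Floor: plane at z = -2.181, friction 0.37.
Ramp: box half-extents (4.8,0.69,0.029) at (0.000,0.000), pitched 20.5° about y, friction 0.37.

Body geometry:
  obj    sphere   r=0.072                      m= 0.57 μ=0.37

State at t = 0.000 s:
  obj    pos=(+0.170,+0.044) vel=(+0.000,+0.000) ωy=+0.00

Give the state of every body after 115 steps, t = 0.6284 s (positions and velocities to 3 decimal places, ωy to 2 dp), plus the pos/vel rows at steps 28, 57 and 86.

State at t = 0.6284 s:
  obj    pos=(+0.794,-0.189) vel=(+1.986,-0.743) ωy=+29.44

Key-timestep trajectory:
   step    t(s)  obj.x    obj.z    obj.vx   obj.vz 
     28  0.1530   +0.207  +0.030  +0.484  -0.181
     57  0.3115   +0.323  -0.013  +0.985  -0.368
     86  0.4699   +0.519  -0.086  +1.486  -0.555


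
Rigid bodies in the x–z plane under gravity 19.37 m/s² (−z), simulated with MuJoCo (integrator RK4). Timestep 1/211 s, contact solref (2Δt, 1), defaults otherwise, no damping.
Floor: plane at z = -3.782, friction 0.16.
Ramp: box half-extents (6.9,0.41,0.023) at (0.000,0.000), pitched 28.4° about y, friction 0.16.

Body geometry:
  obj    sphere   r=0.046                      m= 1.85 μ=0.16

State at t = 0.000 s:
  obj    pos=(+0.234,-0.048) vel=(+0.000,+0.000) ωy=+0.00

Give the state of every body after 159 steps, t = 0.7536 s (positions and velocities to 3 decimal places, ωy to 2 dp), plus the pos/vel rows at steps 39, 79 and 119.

State at t = 0.7536 s:
  obj    pos=(+1.878,-0.937) vel=(+4.363,-2.359) ωy=+107.76

Key-timestep trajectory:
   step    t(s)  obj.x    obj.z    obj.vx   obj.vz 
     39  0.1848   +0.333  -0.102  +1.071  -0.579
     79  0.3744   +0.640  -0.268  +2.168  -1.172
    119  0.5640   +1.155  -0.546  +3.265  -1.766


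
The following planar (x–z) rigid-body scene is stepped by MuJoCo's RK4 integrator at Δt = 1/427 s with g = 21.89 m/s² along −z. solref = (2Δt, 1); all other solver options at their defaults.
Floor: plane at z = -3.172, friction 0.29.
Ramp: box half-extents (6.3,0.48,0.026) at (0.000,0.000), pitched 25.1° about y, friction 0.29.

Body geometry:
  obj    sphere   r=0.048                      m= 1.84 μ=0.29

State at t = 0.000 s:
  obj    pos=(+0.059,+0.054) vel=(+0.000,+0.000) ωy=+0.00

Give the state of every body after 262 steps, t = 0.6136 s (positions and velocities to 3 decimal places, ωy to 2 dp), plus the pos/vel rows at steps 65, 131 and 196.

State at t = 0.6136 s:
  obj    pos=(+1.190,-0.476) vel=(+3.686,-1.726) ωy=+84.78

Key-timestep trajectory:
   step    t(s)  obj.x    obj.z    obj.vx   obj.vz 
     65  0.1522   +0.129  +0.021  +0.914  -0.428
    131  0.3068   +0.342  -0.078  +1.843  -0.863
    196  0.4590   +0.692  -0.242  +2.757  -1.292


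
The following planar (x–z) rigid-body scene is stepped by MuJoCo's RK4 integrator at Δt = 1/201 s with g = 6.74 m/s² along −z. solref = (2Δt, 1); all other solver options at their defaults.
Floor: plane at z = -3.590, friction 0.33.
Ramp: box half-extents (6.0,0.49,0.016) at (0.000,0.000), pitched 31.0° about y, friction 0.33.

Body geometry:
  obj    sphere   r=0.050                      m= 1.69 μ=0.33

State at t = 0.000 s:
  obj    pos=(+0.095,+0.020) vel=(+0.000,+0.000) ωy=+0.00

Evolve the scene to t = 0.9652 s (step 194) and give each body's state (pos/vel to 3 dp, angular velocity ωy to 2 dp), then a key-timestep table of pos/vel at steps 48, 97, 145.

State at t = 0.9652 s:
  obj    pos=(+1.085,-0.575) vel=(+2.051,-1.233) ωy=+47.86

Key-timestep trajectory:
   step    t(s)  obj.x    obj.z    obj.vx   obj.vz 
     48  0.2388   +0.156  -0.017  +0.508  -0.305
     97  0.4826   +0.343  -0.129  +1.026  -0.616
    145  0.7214   +0.648  -0.312  +1.533  -0.921


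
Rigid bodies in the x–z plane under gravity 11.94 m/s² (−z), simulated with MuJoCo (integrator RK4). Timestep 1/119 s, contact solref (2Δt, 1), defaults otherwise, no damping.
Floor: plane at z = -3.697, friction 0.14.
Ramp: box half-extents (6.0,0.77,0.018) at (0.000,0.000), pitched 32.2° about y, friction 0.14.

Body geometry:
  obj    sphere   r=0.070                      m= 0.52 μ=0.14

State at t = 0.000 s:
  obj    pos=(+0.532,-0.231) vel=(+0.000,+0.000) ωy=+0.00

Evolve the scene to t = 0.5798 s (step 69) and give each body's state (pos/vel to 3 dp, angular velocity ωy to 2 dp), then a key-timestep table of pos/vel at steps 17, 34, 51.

State at t = 0.5798 s:
  obj    pos=(+1.236,-0.674) vel=(+2.425,-1.535) ωy=+29.23

Key-timestep trajectory:
   step    t(s)  obj.x    obj.z    obj.vx   obj.vz 
     17  0.1429   +0.575  -0.258  +0.591  -0.393
     34  0.2857   +0.703  -0.339  +1.199  -0.748
     51  0.4286   +0.917  -0.473  +1.797  -1.125


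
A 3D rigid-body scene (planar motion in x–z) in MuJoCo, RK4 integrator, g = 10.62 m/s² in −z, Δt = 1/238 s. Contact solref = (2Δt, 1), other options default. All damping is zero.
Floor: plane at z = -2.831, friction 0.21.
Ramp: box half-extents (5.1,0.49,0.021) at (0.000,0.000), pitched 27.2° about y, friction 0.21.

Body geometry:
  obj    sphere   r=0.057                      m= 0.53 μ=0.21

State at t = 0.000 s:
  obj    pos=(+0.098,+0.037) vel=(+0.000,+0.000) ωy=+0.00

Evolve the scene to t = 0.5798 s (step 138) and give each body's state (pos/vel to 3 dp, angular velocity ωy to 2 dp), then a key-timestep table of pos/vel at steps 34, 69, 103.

State at t = 0.5798 s:
  obj    pos=(+0.617,-0.229) vel=(+1.788,-0.919) ωy=+35.26

Key-timestep trajectory:
   step    t(s)  obj.x    obj.z    obj.vx   obj.vz 
     34  0.1429   +0.130  +0.021  +0.441  -0.227
     69  0.2899   +0.228  -0.029  +0.894  -0.460
    103  0.4328   +0.387  -0.111  +1.335  -0.686


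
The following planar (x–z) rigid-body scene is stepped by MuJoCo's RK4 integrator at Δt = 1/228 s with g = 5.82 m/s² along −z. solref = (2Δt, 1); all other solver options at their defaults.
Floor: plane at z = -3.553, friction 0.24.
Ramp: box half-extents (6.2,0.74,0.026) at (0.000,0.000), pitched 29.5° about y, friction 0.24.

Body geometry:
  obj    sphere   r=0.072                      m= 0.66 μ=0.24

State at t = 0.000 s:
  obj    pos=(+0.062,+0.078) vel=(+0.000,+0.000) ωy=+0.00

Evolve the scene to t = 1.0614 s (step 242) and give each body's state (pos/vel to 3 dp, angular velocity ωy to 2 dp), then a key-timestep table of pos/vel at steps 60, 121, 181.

State at t = 1.0614 s:
  obj    pos=(+1.066,-0.490) vel=(+1.891,-1.070) ωy=+30.17

Key-timestep trajectory:
   step    t(s)  obj.x    obj.z    obj.vx   obj.vz 
     60  0.2632   +0.124  +0.043  +0.469  -0.265
    121  0.5307   +0.313  -0.064  +0.946  -0.535
    181  0.7939   +0.623  -0.240  +1.415  -0.800


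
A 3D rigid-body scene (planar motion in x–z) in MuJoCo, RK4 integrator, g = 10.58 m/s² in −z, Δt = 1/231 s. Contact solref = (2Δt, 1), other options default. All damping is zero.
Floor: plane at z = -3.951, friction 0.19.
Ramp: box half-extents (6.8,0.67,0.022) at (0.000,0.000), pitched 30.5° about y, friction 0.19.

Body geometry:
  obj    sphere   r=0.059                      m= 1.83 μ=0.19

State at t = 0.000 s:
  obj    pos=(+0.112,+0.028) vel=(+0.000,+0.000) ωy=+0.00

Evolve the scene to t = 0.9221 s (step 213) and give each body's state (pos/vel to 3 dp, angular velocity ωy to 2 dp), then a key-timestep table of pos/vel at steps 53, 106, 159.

State at t = 0.9221 s:
  obj    pos=(+1.517,-0.800) vel=(+3.048,-1.795) ωy=+59.93

Key-timestep trajectory:
   step    t(s)  obj.x    obj.z    obj.vx   obj.vz 
     53  0.2294   +0.199  -0.023  +0.759  -0.447
    106  0.4589   +0.460  -0.177  +1.517  -0.893
    159  0.6883   +0.895  -0.433  +2.275  -1.340


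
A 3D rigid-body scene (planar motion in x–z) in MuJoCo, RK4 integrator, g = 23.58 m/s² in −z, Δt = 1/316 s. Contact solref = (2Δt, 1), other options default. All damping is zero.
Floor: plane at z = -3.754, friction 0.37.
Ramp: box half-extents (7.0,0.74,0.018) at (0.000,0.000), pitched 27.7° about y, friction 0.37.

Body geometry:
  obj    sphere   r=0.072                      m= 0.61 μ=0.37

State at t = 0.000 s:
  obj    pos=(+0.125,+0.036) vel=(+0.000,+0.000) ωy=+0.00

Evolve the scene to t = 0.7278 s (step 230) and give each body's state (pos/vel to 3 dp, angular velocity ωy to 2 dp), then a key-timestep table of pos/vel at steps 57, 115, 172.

State at t = 0.7278 s:
  obj    pos=(+1.961,-0.928) vel=(+5.046,-2.649) ωy=+79.14

Key-timestep trajectory:
   step    t(s)  obj.x    obj.z    obj.vx   obj.vz 
     57  0.1804   +0.238  -0.023  +1.251  -0.657
    115  0.3639   +0.584  -0.205  +2.523  -1.325
    172  0.5443   +1.152  -0.503  +3.773  -1.981


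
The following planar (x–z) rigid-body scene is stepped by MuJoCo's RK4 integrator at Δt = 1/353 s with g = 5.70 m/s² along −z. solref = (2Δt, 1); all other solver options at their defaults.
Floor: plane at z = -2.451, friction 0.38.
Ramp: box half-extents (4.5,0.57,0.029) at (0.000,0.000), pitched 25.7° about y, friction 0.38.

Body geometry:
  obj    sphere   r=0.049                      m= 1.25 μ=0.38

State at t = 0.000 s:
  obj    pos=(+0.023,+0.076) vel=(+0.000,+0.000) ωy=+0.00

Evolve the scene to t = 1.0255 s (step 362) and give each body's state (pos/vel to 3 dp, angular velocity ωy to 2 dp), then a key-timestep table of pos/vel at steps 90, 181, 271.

State at t = 1.0255 s:
  obj    pos=(+0.859,-0.327) vel=(+1.632,-0.785) ωy=+36.95

Key-timestep trajectory:
   step    t(s)  obj.x    obj.z    obj.vx   obj.vz 
     90  0.2550   +0.075  +0.051  +0.406  -0.195
    181  0.5127   +0.232  -0.025  +0.816  -0.393
    271  0.7677   +0.492  -0.150  +1.221  -0.588


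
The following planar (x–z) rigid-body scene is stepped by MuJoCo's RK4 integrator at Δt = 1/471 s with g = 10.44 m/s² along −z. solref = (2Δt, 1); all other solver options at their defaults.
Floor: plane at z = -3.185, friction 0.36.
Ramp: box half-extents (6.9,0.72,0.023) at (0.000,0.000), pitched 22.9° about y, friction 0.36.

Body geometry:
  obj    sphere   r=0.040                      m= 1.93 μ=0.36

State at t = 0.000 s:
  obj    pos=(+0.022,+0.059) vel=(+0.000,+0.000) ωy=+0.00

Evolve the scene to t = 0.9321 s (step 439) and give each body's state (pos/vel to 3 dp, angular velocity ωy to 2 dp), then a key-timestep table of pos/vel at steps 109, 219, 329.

State at t = 0.9321 s:
  obj    pos=(+1.183,-0.431) vel=(+2.491,-1.052) ωy=+67.61

Key-timestep trajectory:
   step    t(s)  obj.x    obj.z    obj.vx   obj.vz 
    109  0.2314   +0.094  +0.029  +0.619  -0.261
    219  0.4650   +0.311  -0.063  +1.243  -0.525
    329  0.6985   +0.674  -0.216  +1.867  -0.789


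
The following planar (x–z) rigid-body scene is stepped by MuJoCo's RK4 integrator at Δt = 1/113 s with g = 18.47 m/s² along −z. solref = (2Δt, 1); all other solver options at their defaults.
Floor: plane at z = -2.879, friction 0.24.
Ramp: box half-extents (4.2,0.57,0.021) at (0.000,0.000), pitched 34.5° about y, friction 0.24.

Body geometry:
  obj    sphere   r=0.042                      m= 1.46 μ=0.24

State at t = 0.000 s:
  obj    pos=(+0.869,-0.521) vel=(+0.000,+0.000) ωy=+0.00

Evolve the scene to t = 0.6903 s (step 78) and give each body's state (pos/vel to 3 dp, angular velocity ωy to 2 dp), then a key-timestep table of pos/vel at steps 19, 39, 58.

State at t = 0.6903 s:
  obj    pos=(+2.337,-1.530) vel=(+4.252,-2.922) ωy=+122.72

Key-timestep trajectory:
   step    t(s)  obj.x    obj.z    obj.vx   obj.vz 
     19  0.1681   +0.956  -0.581  +1.037  -0.712
     39  0.3451   +1.236  -0.773  +2.126  -1.461
     58  0.5133   +1.681  -1.079  +3.162  -2.173


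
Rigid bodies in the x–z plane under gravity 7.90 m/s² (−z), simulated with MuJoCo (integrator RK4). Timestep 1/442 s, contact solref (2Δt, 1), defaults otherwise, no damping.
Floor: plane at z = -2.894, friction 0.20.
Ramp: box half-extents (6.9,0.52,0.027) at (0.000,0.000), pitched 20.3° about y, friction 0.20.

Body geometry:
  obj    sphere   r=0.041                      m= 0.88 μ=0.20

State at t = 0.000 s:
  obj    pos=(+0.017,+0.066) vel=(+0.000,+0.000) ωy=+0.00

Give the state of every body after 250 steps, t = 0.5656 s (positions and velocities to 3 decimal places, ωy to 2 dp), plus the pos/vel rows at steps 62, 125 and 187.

State at t = 0.5656 s:
  obj    pos=(+0.311,-0.042) vel=(+1.039,-0.384) ωy=+27.00

Key-timestep trajectory:
   step    t(s)  obj.x    obj.z    obj.vx   obj.vz 
     62  0.1403   +0.035  +0.060  +0.258  -0.095
    125  0.2828   +0.091  +0.039  +0.519  -0.192
    187  0.4231   +0.181  +0.005  +0.777  -0.287


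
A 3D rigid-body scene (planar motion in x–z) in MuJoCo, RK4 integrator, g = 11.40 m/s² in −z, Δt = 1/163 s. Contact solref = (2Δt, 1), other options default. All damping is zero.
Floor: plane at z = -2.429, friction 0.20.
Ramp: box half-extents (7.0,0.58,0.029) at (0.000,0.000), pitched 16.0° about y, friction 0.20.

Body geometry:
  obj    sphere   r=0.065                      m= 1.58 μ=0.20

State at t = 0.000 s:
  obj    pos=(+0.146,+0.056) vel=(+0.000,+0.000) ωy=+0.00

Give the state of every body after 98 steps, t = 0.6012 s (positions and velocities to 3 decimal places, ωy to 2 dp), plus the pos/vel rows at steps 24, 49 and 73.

State at t = 0.6012 s:
  obj    pos=(+0.536,-0.056) vel=(+1.297,-0.372) ωy=+20.75

Key-timestep trajectory:
   step    t(s)  obj.x    obj.z    obj.vx   obj.vz 
     24  0.1472   +0.169  +0.049  +0.318  -0.091
     49  0.3006   +0.244  +0.028  +0.649  -0.186
     73  0.4479   +0.362  -0.006  +0.966  -0.277


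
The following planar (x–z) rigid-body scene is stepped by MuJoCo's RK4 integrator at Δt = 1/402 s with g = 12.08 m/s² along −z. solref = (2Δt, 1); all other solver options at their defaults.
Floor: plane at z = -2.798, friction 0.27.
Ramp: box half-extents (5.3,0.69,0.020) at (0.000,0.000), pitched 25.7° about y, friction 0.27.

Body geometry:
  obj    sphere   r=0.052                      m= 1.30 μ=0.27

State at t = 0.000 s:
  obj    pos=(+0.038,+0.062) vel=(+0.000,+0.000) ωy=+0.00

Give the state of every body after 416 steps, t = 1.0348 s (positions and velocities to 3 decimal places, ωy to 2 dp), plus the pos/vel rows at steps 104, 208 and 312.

State at t = 1.0348 s:
  obj    pos=(+1.843,-0.807) vel=(+3.489,-1.679) ωy=+74.46

Key-timestep trajectory:
   step    t(s)  obj.x    obj.z    obj.vx   obj.vz 
    104  0.2587   +0.151  +0.007  +0.872  -0.420
    208  0.5174   +0.489  -0.156  +1.745  -0.840
    312  0.7761   +1.053  -0.427  +2.617  -1.259


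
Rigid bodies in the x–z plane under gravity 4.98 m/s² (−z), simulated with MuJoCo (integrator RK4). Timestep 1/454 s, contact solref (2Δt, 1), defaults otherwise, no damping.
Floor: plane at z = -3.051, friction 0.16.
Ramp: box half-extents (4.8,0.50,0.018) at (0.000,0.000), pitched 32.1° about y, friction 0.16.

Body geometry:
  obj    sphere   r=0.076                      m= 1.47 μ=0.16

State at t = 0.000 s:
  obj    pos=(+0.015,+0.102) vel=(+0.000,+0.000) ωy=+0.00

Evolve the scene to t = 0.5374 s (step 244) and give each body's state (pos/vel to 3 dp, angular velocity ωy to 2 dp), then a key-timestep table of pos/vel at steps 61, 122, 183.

State at t = 0.5374 s:
  obj    pos=(+0.256,-0.050) vel=(+0.901,-0.555) ωy=+11.97

Key-timestep trajectory:
   step    t(s)  obj.x    obj.z    obj.vx   obj.vz 
     61  0.1344   +0.030  +0.092  +0.226  -0.139
    122  0.2687   +0.075  +0.064  +0.449  -0.282
    183  0.4031   +0.151  +0.016  +0.675  -0.418


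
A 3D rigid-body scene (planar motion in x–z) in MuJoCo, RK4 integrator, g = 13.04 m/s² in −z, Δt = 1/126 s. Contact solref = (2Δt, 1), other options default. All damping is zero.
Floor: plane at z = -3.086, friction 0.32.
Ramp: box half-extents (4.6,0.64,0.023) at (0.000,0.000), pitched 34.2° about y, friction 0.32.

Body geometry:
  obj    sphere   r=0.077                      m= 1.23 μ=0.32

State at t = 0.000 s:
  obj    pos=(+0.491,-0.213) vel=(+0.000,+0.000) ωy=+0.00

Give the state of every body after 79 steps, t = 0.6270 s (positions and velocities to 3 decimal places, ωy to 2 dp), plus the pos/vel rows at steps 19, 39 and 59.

State at t = 0.6270 s:
  obj    pos=(+1.343,-0.791) vel=(+2.715,-1.845) ωy=+42.61

Key-timestep trajectory:
   step    t(s)  obj.x    obj.z    obj.vx   obj.vz 
     19  0.1508   +0.540  -0.246  +0.654  -0.444
     39  0.3095   +0.699  -0.354  +1.341  -0.911
     59  0.4683   +0.966  -0.536  +2.028  -1.378


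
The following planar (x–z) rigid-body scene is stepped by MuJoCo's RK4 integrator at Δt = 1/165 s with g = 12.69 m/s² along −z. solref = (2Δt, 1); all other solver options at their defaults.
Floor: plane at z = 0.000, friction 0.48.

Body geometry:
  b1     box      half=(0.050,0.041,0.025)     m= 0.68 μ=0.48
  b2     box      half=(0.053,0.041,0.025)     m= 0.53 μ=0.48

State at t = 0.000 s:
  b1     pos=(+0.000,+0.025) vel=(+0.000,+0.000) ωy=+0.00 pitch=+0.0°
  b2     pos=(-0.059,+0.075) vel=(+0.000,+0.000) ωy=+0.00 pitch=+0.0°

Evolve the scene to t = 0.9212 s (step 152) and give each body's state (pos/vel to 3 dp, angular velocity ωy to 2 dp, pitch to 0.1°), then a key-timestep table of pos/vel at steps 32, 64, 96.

State at t = 0.9212 s:
  b1     pos=(+0.000,+0.025) vel=(+0.000,+0.000) ωy=+0.00 pitch=+0.0°
  b2     pos=(-0.113,+0.053) vel=(+0.000,+0.000) ωy=+0.00 pitch=-90.0°

Key-timestep trajectory:
   step    t(s)  b1.x    b1.z    b1.vx   b1.vz   b2.x    b2.z    b2.vx   b2.vz 
     32  0.1939   +0.000  +0.025  +0.000  +0.000   -0.086  +0.058  -0.212  +0.049
     64  0.3879   +0.000  +0.025  +0.000  +0.000   -0.125  +0.057  -0.022  +0.005
     96  0.5818   +0.000  +0.025  +0.000  +0.000   -0.109  +0.055  -0.085  -0.032


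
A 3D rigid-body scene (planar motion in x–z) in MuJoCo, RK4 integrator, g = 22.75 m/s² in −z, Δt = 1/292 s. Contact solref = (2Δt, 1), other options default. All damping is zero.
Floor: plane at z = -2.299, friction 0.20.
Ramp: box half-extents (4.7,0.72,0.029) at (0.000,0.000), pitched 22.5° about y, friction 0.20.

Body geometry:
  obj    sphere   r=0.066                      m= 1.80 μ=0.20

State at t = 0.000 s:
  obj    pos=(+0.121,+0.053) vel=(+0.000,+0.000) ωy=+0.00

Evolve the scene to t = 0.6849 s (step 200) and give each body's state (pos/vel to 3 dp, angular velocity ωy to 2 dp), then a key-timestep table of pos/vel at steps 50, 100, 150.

State at t = 0.6849 s:
  obj    pos=(+1.469,-0.506) vel=(+3.935,-1.630) ωy=+64.52

Key-timestep trajectory:
   step    t(s)  obj.x    obj.z    obj.vx   obj.vz 
     50  0.1712   +0.205  +0.018  +0.984  -0.408
    100  0.3425   +0.458  -0.087  +1.968  -0.815
    150  0.5137   +0.879  -0.261  +2.952  -1.223


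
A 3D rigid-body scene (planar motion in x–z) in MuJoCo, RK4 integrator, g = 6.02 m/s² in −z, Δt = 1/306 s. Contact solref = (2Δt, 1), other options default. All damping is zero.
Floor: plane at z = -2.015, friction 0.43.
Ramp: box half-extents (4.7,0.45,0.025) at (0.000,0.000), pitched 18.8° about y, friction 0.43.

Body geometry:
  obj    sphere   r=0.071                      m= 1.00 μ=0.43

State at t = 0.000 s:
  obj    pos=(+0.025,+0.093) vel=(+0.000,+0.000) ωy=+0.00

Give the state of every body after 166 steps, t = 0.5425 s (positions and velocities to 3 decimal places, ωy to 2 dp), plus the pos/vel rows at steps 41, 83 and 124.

State at t = 0.5425 s:
  obj    pos=(+0.218,+0.027) vel=(+0.712,-0.242) ωy=+10.59

Key-timestep trajectory:
   step    t(s)  obj.x    obj.z    obj.vx   obj.vz 
     41  0.1340   +0.037  +0.089  +0.176  -0.060
     83  0.2712   +0.073  +0.076  +0.356  -0.121
    124  0.4052   +0.133  +0.056  +0.532  -0.181


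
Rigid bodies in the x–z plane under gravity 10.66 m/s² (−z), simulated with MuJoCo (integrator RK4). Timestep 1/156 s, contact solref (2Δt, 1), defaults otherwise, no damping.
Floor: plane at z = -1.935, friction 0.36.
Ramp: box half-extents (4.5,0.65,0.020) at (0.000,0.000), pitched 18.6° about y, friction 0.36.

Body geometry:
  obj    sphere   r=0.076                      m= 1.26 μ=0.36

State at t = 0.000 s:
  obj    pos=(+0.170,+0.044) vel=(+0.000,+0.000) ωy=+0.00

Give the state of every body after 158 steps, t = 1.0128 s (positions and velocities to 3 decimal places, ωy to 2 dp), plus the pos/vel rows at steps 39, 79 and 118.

State at t = 1.0128 s:
  obj    pos=(+1.351,-0.353) vel=(+2.331,-0.785) ωy=+32.36

Key-timestep trajectory:
   step    t(s)  obj.x    obj.z    obj.vx   obj.vz 
     39  0.2500   +0.242  +0.020  +0.576  -0.194
     79  0.5064   +0.465  -0.055  +1.166  -0.392
    118  0.7564   +0.829  -0.178  +1.741  -0.586


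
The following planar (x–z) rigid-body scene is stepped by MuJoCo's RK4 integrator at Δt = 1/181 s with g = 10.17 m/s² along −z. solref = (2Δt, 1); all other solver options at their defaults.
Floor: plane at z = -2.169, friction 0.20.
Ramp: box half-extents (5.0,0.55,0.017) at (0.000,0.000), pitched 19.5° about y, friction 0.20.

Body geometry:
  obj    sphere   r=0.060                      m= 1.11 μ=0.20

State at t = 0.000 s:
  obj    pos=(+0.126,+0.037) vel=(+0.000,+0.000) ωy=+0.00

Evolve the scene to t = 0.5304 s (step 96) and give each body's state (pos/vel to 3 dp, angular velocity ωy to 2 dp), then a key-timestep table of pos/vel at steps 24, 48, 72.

State at t = 0.5304 s:
  obj    pos=(+0.448,-0.077) vel=(+1.212,-0.429) ωy=+21.43

Key-timestep trajectory:
   step    t(s)  obj.x    obj.z    obj.vx   obj.vz 
     24  0.1326   +0.146  +0.030  +0.303  -0.107
     48  0.2652   +0.206  +0.009  +0.606  -0.215
     72  0.3978   +0.307  -0.027  +0.909  -0.322


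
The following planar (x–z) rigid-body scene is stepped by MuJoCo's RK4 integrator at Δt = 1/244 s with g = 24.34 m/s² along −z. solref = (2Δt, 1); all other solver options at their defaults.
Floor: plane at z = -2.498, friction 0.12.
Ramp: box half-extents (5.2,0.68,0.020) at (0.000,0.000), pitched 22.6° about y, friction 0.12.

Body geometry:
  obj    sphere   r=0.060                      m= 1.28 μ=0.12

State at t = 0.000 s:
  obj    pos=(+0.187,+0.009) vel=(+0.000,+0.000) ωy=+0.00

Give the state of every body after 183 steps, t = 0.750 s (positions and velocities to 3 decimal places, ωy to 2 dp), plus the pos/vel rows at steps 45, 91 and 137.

State at t = 0.750 s:
  obj    pos=(+1.922,-0.713) vel=(+4.627,-1.926) ωy=+83.49

Key-timestep trajectory:
   step    t(s)  obj.x    obj.z    obj.vx   obj.vz 
     45  0.1844   +0.292  -0.035  +1.138  -0.474
     91  0.3730   +0.616  -0.170  +2.301  -0.958
    137  0.5615   +1.160  -0.396  +3.464  -1.442


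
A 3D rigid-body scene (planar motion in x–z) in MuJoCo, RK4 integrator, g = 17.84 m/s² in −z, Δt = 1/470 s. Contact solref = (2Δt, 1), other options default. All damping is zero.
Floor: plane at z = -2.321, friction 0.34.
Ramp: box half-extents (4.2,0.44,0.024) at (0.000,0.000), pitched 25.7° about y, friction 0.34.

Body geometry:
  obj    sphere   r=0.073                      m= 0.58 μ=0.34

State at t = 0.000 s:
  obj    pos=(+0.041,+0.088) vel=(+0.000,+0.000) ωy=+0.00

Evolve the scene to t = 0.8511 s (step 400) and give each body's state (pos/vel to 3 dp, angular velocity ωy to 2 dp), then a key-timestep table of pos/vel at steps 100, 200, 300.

State at t = 0.8511 s:
  obj    pos=(+1.844,-0.780) vel=(+4.238,-2.040) ωy=+64.42

Key-timestep trajectory:
   step    t(s)  obj.x    obj.z    obj.vx   obj.vz 
    100  0.2128   +0.154  +0.034  +1.060  -0.510
    200  0.4255   +0.492  -0.129  +2.119  -1.020
    300  0.6383   +1.055  -0.400  +3.178  -1.530


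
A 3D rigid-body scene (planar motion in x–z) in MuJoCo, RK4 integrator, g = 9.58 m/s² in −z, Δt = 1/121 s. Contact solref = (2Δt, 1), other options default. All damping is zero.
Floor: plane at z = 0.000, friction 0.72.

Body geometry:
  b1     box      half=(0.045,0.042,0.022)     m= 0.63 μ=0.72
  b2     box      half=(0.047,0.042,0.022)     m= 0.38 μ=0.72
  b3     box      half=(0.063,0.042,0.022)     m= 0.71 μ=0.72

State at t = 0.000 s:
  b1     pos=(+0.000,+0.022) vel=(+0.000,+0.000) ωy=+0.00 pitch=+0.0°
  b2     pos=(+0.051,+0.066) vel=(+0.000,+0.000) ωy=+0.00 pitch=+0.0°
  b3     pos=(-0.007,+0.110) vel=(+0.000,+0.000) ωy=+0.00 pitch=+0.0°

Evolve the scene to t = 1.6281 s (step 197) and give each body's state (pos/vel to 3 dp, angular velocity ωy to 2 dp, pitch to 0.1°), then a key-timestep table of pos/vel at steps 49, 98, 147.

State at t = 1.6281 s:
  b1     pos=(+0.001,+0.022) vel=(+0.001,+0.000) ωy=+0.00 pitch=+0.0°
  b2     pos=(+0.097,+0.047) vel=(+0.000,+0.000) ωy=+0.00 pitch=+90.0°
  b3     pos=(-0.062,+0.057) vel=(+0.000,-0.001) ωy=+0.02 pitch=-40.0°

Key-timestep trajectory:
   step    t(s)  b1.x    b1.z    b1.vx   b1.vz   b2.x    b2.z    b2.vx   b2.vz   b3.x    b3.z    b3.vx   b3.vz 
     49  0.4050   +0.000  +0.022  +0.000  +0.000   +0.074  +0.051  +0.197  +0.056   -0.063  +0.059  +0.108  -0.050
     98  0.8099   +0.000  +0.022  +0.001  +0.000   +0.092  +0.049  -0.024  +0.019   -0.062  +0.058  +0.000  -0.001
    147  1.2149   +0.001  +0.022  +0.001  +0.000   +0.097  +0.047  +0.001  +0.000   -0.062  +0.058  +0.000  -0.001


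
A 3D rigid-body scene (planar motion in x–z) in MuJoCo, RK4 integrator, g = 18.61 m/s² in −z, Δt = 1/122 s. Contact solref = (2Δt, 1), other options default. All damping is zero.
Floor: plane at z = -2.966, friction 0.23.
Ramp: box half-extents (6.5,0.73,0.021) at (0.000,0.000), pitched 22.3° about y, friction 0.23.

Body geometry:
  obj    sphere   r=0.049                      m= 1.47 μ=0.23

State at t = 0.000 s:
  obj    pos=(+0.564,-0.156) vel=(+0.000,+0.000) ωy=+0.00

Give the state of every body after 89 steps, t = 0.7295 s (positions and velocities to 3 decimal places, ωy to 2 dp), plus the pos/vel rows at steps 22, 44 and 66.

State at t = 0.7295 s:
  obj    pos=(+1.806,-0.665) vel=(+3.405,-1.396) ωy=+75.07

Key-timestep trajectory:
   step    t(s)  obj.x    obj.z    obj.vx   obj.vz 
     22  0.1803   +0.640  -0.187  +0.842  -0.345
     44  0.3607   +0.868  -0.280  +1.683  -0.690
     66  0.5410   +1.247  -0.436  +2.525  -1.036


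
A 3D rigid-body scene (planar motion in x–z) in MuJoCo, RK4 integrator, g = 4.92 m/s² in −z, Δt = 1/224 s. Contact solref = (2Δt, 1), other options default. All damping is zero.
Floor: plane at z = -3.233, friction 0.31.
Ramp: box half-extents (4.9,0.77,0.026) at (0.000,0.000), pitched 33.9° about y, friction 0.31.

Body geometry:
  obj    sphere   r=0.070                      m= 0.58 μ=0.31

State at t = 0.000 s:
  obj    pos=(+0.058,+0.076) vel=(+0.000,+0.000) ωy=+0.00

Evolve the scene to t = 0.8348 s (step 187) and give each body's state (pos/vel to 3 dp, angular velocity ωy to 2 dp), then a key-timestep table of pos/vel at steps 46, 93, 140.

State at t = 0.8348 s:
  obj    pos=(+0.625,-0.305) vel=(+1.358,-0.913) ωy=+23.37

Key-timestep trajectory:
   step    t(s)  obj.x    obj.z    obj.vx   obj.vz 
     46  0.2054   +0.093  +0.053  +0.334  -0.225
     93  0.4152   +0.199  -0.018  +0.676  -0.454
    140  0.6250   +0.376  -0.137  +1.017  -0.683


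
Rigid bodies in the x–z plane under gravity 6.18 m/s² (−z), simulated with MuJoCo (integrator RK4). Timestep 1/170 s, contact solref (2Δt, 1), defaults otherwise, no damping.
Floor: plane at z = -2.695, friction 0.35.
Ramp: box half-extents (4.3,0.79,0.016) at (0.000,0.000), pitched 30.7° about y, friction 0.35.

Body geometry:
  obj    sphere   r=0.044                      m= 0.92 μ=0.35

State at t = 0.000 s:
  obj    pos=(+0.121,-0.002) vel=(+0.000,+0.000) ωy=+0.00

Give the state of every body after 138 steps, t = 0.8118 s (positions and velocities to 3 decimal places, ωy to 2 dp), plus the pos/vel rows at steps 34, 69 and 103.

State at t = 0.8118 s:
  obj    pos=(+0.760,-0.381) vel=(+1.573,-0.934) ωy=+41.57

Key-timestep trajectory:
   step    t(s)  obj.x    obj.z    obj.vx   obj.vz 
     34  0.2000   +0.160  -0.025  +0.388  -0.230
     69  0.4059   +0.281  -0.097  +0.787  -0.467
    103  0.6059   +0.477  -0.213  +1.174  -0.697


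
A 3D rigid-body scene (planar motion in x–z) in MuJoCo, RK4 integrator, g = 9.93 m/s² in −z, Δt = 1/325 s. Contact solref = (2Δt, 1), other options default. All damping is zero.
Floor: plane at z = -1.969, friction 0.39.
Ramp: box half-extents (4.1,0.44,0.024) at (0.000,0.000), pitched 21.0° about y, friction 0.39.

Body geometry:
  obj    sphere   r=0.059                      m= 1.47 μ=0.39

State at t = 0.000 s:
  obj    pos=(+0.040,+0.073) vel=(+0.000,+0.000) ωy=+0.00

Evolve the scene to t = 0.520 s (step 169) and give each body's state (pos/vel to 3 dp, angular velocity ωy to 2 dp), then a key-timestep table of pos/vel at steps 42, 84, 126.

State at t = 0.520 s:
  obj    pos=(+0.361,-0.050) vel=(+1.234,-0.474) ωy=+22.40

Key-timestep trajectory:
   step    t(s)  obj.x    obj.z    obj.vx   obj.vz 
     42  0.1292   +0.060  +0.066  +0.307  -0.118
     84  0.2585   +0.119  +0.043  +0.613  -0.235
    126  0.3877   +0.219  +0.005  +0.920  -0.353


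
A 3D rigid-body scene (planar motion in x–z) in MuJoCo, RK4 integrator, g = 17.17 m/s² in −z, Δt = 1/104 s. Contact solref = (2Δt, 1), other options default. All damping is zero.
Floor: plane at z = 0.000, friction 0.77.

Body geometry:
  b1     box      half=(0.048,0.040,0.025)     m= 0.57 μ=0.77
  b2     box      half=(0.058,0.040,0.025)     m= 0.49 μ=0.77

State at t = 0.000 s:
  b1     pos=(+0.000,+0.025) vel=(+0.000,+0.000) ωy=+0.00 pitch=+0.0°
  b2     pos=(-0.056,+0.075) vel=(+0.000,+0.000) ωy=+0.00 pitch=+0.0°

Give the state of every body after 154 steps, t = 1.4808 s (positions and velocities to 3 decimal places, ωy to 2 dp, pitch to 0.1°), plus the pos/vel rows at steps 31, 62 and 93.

State at t = 1.4808 s:
  b1     pos=(+0.000,+0.025) vel=(+0.000,+0.000) ωy=+0.00 pitch=+0.0°
  b2     pos=(-0.112,+0.058) vel=(+0.000,+0.000) ωy=+0.00 pitch=-90.0°

Key-timestep trajectory:
   step    t(s)  b1.x    b1.z    b1.vx   b1.vz   b2.x    b2.z    b2.vx   b2.vz 
     31  0.2981   +0.000  +0.025  +0.000  +0.000   -0.114  +0.057  -0.376  -0.096
     62  0.5962   +0.000  +0.025  +0.000  +0.000   -0.122  +0.061  +0.208  -0.050
     93  0.8942   +0.000  +0.025  +0.000  +0.000   -0.115  +0.059  +0.155  -0.052


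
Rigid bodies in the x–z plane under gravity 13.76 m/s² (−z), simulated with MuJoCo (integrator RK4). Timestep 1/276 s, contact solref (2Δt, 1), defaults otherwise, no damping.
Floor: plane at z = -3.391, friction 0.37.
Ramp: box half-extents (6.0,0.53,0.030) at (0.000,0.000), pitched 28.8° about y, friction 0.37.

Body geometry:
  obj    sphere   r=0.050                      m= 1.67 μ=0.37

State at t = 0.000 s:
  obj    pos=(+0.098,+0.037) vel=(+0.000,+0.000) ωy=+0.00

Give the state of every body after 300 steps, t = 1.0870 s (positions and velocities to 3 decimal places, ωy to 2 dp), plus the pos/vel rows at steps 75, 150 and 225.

State at t = 1.0870 s:
  obj    pos=(+2.549,-1.310) vel=(+4.510,-2.479) ωy=+102.92

Key-timestep trajectory:
   step    t(s)  obj.x    obj.z    obj.vx   obj.vz 
     75  0.2717   +0.251  -0.047  +1.128  -0.620
    150  0.5435   +0.711  -0.300  +2.255  -1.240
    225  0.8152   +1.477  -0.721  +3.383  -1.860


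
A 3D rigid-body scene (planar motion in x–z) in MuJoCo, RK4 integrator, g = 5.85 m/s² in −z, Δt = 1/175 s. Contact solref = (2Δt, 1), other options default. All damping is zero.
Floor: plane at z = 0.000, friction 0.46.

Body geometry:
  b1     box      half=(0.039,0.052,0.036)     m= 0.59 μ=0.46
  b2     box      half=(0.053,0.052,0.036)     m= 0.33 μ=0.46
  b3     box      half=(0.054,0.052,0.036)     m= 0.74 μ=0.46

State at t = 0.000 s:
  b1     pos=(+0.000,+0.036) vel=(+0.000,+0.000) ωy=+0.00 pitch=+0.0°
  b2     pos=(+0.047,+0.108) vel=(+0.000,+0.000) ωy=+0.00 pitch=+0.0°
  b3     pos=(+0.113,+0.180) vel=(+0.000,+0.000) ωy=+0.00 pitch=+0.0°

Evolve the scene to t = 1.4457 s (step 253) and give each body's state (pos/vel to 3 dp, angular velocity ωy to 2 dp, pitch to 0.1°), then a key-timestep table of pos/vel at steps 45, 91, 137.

State at t = 1.4457 s:
  b1     pos=(+0.000,+0.036) vel=(+0.000,+0.000) ωy=+0.00 pitch=+0.0°
  b2     pos=(+0.096,+0.053) vel=(+0.000,+0.000) ωy=+0.00 pitch=+90.0°
  b3     pos=(+0.295,+0.036) vel=(+0.000,+0.000) ωy=+0.00 pitch=+180.0°

Key-timestep trajectory:
   step    t(s)  b1.x    b1.z    b1.vx   b1.vz   b2.x    b2.z    b2.vx   b2.vz   b3.x    b3.z    b3.vx   b3.vz 
     45  0.2571   +0.000  +0.036  +0.000  +0.000   +0.078  +0.076  +0.182  -0.490   +0.168  +0.074  +0.339  -1.012
     91  0.5200   +0.000  +0.036  +0.000  +0.000   +0.120  +0.063  +0.011  +0.002   +0.244  +0.064  +0.200  -0.024
    137  0.7829   +0.000  +0.036  +0.000  +0.000   +0.093  +0.055  -0.053  +0.051   +0.295  +0.036  +0.000  +0.001


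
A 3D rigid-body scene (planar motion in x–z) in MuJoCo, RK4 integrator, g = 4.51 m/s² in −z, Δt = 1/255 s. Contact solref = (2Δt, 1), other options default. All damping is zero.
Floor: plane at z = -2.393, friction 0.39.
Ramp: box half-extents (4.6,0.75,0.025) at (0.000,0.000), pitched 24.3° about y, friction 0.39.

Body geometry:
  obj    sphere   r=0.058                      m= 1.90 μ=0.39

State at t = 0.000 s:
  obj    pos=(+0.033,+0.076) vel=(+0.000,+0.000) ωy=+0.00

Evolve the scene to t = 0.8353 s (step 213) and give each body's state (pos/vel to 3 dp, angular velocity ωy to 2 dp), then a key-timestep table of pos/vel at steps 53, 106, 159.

State at t = 0.8353 s:
  obj    pos=(+0.455,-0.114) vel=(+1.009,-0.456) ωy=+19.09

Key-timestep trajectory:
   step    t(s)  obj.x    obj.z    obj.vx   obj.vz 
     53  0.2078   +0.059  +0.064  +0.251  -0.113
    106  0.4157   +0.137  +0.029  +0.502  -0.227
    159  0.6235   +0.268  -0.030  +0.753  -0.340


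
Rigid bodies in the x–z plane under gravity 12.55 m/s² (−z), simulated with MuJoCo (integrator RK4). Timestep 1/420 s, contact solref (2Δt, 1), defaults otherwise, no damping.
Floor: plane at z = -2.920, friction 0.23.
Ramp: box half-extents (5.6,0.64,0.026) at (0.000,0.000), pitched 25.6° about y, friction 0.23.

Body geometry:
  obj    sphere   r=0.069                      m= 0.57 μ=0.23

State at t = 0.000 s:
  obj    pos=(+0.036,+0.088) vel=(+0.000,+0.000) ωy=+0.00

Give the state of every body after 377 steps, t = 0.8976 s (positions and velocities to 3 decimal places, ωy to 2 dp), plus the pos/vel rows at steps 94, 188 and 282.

State at t = 0.8976 s:
  obj    pos=(+1.443,-0.586) vel=(+3.136,-1.502) ωy=+50.38

Key-timestep trajectory:
   step    t(s)  obj.x    obj.z    obj.vx   obj.vz 
     94  0.2238   +0.124  +0.046  +0.782  -0.375
    188  0.4476   +0.386  -0.080  +1.564  -0.749
    282  0.6714   +0.823  -0.289  +2.345  -1.124


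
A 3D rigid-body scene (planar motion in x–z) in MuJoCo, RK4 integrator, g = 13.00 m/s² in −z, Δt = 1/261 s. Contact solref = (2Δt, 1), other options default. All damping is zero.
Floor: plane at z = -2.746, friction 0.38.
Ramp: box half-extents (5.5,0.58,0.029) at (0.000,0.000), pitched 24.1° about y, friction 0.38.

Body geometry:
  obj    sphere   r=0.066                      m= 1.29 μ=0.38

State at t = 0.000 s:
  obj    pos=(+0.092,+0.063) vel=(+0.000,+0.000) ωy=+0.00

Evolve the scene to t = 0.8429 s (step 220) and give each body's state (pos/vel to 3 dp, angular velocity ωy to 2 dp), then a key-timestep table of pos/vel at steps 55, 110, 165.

State at t = 0.8429 s:
  obj    pos=(+1.322,-0.487) vel=(+2.918,-1.305) ωy=+48.42

Key-timestep trajectory:
   step    t(s)  obj.x    obj.z    obj.vx   obj.vz 
     55  0.2107   +0.169  +0.029  +0.730  -0.326
    110  0.4215   +0.399  -0.075  +1.459  -0.653
    165  0.6322   +0.784  -0.247  +2.188  -0.979


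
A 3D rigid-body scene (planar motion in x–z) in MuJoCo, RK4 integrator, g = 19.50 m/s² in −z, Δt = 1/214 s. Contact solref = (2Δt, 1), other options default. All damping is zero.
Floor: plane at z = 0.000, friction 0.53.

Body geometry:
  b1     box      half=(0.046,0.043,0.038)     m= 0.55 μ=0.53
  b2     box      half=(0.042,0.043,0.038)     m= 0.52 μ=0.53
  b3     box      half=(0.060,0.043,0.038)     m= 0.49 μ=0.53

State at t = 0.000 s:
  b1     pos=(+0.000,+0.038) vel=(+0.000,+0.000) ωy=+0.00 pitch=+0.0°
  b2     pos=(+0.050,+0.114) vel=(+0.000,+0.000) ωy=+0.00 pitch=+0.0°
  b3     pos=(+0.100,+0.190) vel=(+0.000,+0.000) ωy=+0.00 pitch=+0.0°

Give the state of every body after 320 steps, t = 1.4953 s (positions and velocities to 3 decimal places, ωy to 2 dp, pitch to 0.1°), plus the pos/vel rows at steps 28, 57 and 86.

State at t = 1.4953 s:
  b1     pos=(+0.000,+0.038) vel=(+0.000,+0.000) ωy=+0.00 pitch=+0.0°
  b2     pos=(+0.096,+0.042) vel=(+0.000,+0.000) ωy=+0.00 pitch=+90.0°
  b3     pos=(+0.326,+0.038) vel=(+0.000,+0.000) ωy=+0.00 pitch=+180.0°

Key-timestep trajectory:
   step    t(s)  b1.x    b1.z    b1.vx   b1.vz   b2.x    b2.z    b2.vx   b2.vz   b3.x    b3.z    b3.vx   b3.vz 
     28  0.1308   +0.000  +0.038  -0.001  +0.000   +0.070  +0.105  +0.326  -0.283   +0.154  +0.141  +0.740  -1.100
     57  0.2664   +0.000  +0.038  +0.000  +0.000   +0.096  +0.042  -0.004  +0.011   +0.247  +0.069  +0.366  +0.107
     86  0.4019   +0.000  +0.038  +0.000  +0.000   +0.096  +0.042  +0.000  +0.000   +0.294  +0.064  +0.496  -0.242


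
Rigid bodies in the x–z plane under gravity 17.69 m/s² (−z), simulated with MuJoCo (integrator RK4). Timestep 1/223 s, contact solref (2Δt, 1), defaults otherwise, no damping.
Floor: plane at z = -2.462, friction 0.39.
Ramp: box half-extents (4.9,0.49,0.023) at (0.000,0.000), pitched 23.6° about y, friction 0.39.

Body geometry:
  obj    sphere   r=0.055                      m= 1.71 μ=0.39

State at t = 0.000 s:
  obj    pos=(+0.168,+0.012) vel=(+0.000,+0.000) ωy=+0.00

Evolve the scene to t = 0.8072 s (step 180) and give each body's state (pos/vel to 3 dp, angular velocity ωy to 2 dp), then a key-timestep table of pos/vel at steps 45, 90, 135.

State at t = 0.8072 s:
  obj    pos=(+1.678,-0.648) vel=(+3.742,-1.635) ωy=+74.23

Key-timestep trajectory:
   step    t(s)  obj.x    obj.z    obj.vx   obj.vz 
     45  0.2018   +0.262  -0.030  +0.936  -0.409
     90  0.4036   +0.546  -0.153  +1.871  -0.817
    135  0.6054   +1.017  -0.359  +2.806  -1.226
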